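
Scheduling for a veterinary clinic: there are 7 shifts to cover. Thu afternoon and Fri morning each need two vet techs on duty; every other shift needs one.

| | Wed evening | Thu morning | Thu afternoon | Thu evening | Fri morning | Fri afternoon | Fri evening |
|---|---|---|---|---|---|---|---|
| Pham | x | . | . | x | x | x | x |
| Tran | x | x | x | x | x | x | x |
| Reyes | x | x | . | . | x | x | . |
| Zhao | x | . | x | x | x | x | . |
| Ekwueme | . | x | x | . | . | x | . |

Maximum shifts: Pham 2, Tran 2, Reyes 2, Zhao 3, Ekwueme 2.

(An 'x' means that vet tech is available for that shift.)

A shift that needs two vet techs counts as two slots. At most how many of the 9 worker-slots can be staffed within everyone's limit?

9

Total capacity across all vet techs is 2+2+2+3+2 = 11, and 9 slots are needed, so at most 9 can be filled.
An assignment achieving 9: Wed evening→Reyes, Thu morning→Tran, Thu afternoon→Tran+Zhao, Thu evening→Pham, Fri morning→Reyes+Zhao, Fri afternoon→Zhao, Fri evening→Pham.
Loads: Pham 2/2, Tran 2/2, Reyes 2/2, Zhao 3/3, Ekwueme 0/2.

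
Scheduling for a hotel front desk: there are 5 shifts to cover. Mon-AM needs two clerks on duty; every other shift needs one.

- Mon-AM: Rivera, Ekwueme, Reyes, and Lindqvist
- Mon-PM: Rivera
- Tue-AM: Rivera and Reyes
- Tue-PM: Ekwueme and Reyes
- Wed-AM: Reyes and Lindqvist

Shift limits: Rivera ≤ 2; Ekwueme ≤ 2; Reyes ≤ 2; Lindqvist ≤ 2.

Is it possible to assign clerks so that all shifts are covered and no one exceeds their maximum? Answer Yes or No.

Yes

Mon-PM can only be covered by Rivera, so that assignment is forced.
One valid schedule: Mon-AM→Ekwueme+Reyes, Mon-PM→Rivera, Tue-AM→Rivera, Tue-PM→Ekwueme, Wed-AM→Reyes.
Loads: Rivera 2/2, Ekwueme 2/2, Reyes 2/2, Lindqvist 0/2 — all within limits.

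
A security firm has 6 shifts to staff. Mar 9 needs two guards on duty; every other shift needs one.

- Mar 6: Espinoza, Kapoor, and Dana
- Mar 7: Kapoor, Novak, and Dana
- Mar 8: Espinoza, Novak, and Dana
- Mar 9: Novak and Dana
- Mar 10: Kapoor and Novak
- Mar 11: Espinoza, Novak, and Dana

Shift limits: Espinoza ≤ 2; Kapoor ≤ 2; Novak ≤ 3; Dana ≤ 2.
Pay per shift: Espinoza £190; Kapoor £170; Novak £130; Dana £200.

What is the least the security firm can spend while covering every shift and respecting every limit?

£1120

Mar 9 can only be covered by Novak and Dana, so that assignment is forced.
Picking the cheapest available guard for each shift independently would cost £1020, but that ignores the shift limits.
An optimal schedule: Mar 6→Kapoor, Mar 7→Kapoor, Mar 8→Novak, Mar 9→Novak+Dana, Mar 10→Novak, Mar 11→Espinoza.
Total: 170 + 170 + 130 + 130 + 200 + 130 + 190 = £1120.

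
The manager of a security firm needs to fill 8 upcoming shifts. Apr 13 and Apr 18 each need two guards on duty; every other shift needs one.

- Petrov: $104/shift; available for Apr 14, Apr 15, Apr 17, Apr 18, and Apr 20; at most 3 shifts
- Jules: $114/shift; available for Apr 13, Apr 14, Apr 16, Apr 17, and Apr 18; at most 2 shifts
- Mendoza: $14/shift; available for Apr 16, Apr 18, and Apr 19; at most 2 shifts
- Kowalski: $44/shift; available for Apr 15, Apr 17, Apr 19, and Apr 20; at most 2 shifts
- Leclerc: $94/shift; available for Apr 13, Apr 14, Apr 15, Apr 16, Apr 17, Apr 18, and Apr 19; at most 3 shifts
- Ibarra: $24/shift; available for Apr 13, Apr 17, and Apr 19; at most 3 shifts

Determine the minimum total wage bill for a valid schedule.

$470

Picking the cheapest available guard for each shift independently would cost $460, but that ignores the shift limits.
An optimal schedule: Apr 13→Ibarra+Leclerc, Apr 14→Leclerc, Apr 15→Kowalski, Apr 16→Mendoza, Apr 17→Ibarra, Apr 18→Mendoza+Leclerc, Apr 19→Ibarra, Apr 20→Kowalski.
Total: 24 + 94 + 94 + 44 + 14 + 24 + 14 + 94 + 24 + 44 = $470.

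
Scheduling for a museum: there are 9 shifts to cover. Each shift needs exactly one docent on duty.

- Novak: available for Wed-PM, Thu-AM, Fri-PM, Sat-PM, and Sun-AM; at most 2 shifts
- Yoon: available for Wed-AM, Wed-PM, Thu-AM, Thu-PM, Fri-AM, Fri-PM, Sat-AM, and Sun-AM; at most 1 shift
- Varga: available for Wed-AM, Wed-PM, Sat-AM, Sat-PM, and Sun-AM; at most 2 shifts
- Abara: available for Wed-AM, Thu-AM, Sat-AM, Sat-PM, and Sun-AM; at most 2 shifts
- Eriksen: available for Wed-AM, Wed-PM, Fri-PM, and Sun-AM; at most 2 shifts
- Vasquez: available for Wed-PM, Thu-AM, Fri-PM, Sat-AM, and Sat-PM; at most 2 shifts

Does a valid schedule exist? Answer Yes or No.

Total capacity is 11 and 9 slots are needed, so capacity alone doesn't rule it out.
Shifts {Thu-PM, Fri-AM} need 2 worker-slots in total, but the docents available for any of those shifts (Yoon) can supply at most 1 among them. So no valid schedule exists.

No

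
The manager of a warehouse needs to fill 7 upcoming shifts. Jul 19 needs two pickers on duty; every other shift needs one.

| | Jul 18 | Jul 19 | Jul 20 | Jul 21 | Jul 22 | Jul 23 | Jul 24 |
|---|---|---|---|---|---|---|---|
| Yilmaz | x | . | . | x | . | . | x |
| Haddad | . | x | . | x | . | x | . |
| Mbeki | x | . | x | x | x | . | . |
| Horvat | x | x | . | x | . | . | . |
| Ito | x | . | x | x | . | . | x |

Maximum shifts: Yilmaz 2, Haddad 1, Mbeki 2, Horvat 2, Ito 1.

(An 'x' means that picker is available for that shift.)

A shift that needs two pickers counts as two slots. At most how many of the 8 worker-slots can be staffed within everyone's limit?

7

Total capacity across all pickers is 2+1+2+2+1 = 8, and 8 slots are needed, so at most 8 can be filled.
Shifts {Jul 19, Jul 23} need 3 slots but only Haddad and Horvat are available for them, supplying at most 2 — so at least 1 slot must go unfilled.
An assignment achieving 7: Jul 18→Yilmaz, Jul 19→Horvat, Jul 20→Mbeki, Jul 21→Horvat, Jul 22→Mbeki, Jul 23→Haddad, Jul 24→Yilmaz.
Loads: Yilmaz 2/2, Haddad 1/1, Mbeki 2/2, Horvat 2/2, Ito 0/1.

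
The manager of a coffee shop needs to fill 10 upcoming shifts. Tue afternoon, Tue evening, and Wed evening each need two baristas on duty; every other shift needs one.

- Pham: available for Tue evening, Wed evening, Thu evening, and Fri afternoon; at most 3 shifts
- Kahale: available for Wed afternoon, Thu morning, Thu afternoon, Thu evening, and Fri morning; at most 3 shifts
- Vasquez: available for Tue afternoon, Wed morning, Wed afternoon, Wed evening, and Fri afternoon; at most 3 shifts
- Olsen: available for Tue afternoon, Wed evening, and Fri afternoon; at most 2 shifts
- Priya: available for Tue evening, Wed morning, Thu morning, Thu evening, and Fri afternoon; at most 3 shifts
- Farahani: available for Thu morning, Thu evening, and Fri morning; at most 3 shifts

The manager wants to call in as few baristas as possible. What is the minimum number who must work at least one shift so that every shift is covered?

5

13 slots to fill and no one can take more than 3, so at least ⌈13/3⌉ = 5 baristas are needed.
Pham, Kahale, Vasquez, Olsen, and Priya alone can cover everything: Tue afternoon→Vasquez+Olsen, Tue evening→Pham+Priya, Wed morning→Vasquez, Wed afternoon→Kahale, Wed evening→Pham+Vasquez, Thu morning→Priya, Thu afternoon→Kahale, Thu evening→Pham, Fri morning→Kahale, Fri afternoon→Olsen.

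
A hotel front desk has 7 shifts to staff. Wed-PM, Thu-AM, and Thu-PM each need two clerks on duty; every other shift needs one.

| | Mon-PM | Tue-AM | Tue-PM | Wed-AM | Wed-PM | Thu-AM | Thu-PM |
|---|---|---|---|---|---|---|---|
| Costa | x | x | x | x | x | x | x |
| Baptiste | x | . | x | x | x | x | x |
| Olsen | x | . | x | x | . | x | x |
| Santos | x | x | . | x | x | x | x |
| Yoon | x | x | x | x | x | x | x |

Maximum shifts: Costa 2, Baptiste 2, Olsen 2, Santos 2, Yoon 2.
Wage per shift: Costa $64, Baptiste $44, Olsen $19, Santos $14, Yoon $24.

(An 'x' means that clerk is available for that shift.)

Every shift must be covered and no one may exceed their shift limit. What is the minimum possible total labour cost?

$330

Picking the cheapest available clerk for each shift independently would cost $165, but that ignores the shift limits.
An optimal schedule: Mon-PM→Baptiste, Tue-AM→Costa, Tue-PM→Costa, Wed-AM→Baptiste, Wed-PM→Santos+Yoon, Thu-AM→Olsen+Santos, Thu-PM→Olsen+Yoon.
Total: 44 + 64 + 64 + 44 + 14 + 24 + 19 + 14 + 19 + 24 = $330.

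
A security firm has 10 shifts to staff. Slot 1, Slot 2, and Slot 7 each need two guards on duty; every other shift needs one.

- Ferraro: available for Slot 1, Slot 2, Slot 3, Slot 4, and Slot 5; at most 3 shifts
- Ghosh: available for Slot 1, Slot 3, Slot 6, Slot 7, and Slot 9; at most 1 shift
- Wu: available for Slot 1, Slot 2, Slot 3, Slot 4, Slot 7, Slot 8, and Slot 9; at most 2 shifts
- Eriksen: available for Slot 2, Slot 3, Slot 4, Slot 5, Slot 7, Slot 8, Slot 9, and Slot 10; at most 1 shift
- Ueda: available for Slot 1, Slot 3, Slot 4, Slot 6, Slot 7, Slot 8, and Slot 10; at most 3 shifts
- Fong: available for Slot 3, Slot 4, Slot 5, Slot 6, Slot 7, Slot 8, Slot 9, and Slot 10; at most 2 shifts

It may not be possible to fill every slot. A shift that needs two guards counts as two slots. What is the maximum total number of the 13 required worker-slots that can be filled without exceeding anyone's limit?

12

Total capacity across all guards is 3+1+2+1+3+2 = 12, and 13 slots are needed, so at most 12 can be filled.
An assignment achieving 12: Slot 1→Ferraro+Wu, Slot 2→Ferraro+Wu, Slot 4→Ueda, Slot 5→Ferraro, Slot 6→Ghosh, Slot 7→Ueda+Fong, Slot 8→Ueda, Slot 9→Fong, Slot 10→Eriksen.
Loads: Ferraro 3/3, Ghosh 1/1, Wu 2/2, Eriksen 1/1, Ueda 3/3, Fong 2/2.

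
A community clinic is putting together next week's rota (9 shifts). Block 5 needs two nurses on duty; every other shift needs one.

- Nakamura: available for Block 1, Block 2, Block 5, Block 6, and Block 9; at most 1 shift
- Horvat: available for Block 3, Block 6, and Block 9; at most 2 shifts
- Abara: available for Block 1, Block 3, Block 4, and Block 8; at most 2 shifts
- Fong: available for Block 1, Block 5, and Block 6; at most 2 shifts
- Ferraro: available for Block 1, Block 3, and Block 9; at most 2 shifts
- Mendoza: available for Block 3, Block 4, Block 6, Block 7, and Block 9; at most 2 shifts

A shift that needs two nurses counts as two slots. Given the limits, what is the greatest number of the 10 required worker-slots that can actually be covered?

Total capacity across all nurses is 1+2+2+2+2+2 = 11, and 10 slots are needed, so at most 10 can be filled.
Shifts {Block 2, Block 5} need 3 slots but only Nakamura and Fong are available for them, supplying at most 2 — so at least 1 slot must go unfilled.
An assignment achieving 9: Block 1→Fong, Block 2→Nakamura, Block 3→Horvat, Block 4→Abara, Block 5→Fong, Block 6→Horvat, Block 7→Mendoza, Block 8→Abara, Block 9→Ferraro.
Loads: Nakamura 1/1, Horvat 2/2, Abara 2/2, Fong 2/2, Ferraro 1/2, Mendoza 1/2.

9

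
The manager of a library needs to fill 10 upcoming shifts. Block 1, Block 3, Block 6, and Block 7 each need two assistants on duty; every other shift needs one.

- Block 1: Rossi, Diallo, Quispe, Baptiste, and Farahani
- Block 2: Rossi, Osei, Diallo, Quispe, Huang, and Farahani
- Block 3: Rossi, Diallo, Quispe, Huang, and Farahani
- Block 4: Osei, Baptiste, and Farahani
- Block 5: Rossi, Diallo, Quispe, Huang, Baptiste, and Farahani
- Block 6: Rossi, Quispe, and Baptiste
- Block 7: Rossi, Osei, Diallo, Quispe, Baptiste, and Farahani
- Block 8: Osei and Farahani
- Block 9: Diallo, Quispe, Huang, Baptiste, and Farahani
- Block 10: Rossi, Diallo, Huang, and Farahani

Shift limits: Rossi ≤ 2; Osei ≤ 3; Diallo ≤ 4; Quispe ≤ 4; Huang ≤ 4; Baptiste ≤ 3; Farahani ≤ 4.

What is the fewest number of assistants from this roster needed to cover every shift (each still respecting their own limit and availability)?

4

14 slots to fill and no one can take more than 4, so at least ⌈14/4⌉ = 4 assistants are needed.
Rossi, Diallo, Quispe, and Farahani alone can cover everything: Block 1→Diallo+Quispe, Block 2→Diallo, Block 3→Quispe+Farahani, Block 4→Farahani, Block 5→Diallo, Block 6→Rossi+Quispe, Block 7→Quispe+Farahani, Block 8→Farahani, Block 9→Diallo, Block 10→Rossi.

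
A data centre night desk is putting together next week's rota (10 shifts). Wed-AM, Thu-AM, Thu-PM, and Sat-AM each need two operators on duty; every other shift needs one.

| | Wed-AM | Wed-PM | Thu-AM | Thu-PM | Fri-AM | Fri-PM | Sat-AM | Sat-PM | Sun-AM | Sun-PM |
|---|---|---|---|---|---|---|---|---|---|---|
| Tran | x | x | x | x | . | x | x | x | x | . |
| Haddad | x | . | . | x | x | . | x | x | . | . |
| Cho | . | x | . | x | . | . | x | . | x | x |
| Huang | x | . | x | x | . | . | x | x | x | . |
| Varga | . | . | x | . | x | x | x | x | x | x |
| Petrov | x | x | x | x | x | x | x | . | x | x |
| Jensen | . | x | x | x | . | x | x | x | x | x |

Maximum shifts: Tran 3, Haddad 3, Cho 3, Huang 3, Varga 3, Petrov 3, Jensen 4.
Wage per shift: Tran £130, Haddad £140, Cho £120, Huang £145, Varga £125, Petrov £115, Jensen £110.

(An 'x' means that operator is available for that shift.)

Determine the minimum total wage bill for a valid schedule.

Picking the cheapest available operator for each shift independently would cost £1585, but that ignores the shift limits.
An optimal schedule: Wed-AM→Petrov+Tran, Wed-PM→Jensen, Thu-AM→Jensen+Varga, Thu-PM→Petrov+Cho, Fri-AM→Petrov, Fri-PM→Jensen, Sat-AM→Cho+Varga, Sat-PM→Varga, Sun-AM→Cho, Sun-PM→Jensen.
Total: 115 + 130 + 110 + 110 + 125 + 115 + 120 + 115 + 110 + 120 + 125 + 125 + 120 + 110 = £1650.

£1650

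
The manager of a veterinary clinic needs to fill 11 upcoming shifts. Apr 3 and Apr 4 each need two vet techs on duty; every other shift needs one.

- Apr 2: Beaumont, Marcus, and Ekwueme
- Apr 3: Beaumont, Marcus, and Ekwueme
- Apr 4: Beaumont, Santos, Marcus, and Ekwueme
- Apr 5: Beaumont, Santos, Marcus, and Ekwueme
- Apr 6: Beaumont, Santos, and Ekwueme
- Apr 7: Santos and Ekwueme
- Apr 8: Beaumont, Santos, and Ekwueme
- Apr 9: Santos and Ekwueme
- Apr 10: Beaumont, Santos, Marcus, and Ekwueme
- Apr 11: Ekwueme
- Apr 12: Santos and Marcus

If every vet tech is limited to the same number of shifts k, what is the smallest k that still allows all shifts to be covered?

With 4 vet techs and 13 worker-slots to fill, someone must work at least ⌈13/4⌉ = 4 shifts, so k ≥ 4.
k = 4 works: Apr 2→Beaumont, Apr 3→Beaumont+Marcus, Apr 4→Marcus+Ekwueme, Apr 5→Santos, Apr 6→Beaumont, Apr 7→Santos, Apr 8→Beaumont, Apr 9→Santos, Apr 10→Marcus, Apr 11→Ekwueme, Apr 12→Santos.
Loads: Beaumont 4, Santos 4, Marcus 3, Ekwueme 2 — all ≤ 4.

4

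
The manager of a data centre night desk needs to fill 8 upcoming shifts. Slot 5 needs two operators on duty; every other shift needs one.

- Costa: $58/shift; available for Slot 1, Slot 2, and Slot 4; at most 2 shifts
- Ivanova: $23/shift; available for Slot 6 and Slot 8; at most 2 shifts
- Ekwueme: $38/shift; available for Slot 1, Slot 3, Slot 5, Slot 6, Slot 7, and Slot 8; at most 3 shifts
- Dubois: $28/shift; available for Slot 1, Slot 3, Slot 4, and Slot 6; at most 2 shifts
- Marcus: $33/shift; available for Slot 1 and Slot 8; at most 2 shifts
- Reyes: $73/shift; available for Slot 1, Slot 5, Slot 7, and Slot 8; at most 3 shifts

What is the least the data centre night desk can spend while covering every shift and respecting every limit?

Slot 2 can only be covered by Costa, so that assignment is forced.
Slot 5 can only be covered by Ekwueme and Reyes, so that assignment is forced.
Picking the cheapest available operator for each shift independently would cost $337, but that ignores the shift limits.
An optimal schedule: Slot 1→Marcus, Slot 2→Costa, Slot 3→Dubois, Slot 4→Dubois, Slot 5→Ekwueme+Reyes, Slot 6→Ivanova, Slot 7→Ekwueme, Slot 8→Ivanova.
Total: 33 + 58 + 28 + 28 + 38 + 73 + 23 + 38 + 23 = $342.

$342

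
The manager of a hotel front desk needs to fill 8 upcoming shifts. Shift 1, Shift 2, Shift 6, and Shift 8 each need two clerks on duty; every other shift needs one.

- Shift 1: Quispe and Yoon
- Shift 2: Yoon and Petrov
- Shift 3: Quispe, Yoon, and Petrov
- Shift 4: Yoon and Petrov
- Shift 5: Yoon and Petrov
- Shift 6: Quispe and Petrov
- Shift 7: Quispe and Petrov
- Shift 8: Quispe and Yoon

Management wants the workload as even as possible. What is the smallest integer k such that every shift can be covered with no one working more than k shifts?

With 3 clerks and 12 worker-slots to fill, someone must work at least ⌈12/3⌉ = 4 shifts, so k ≥ 4.
k = 4 works: Shift 1→Quispe+Yoon, Shift 2→Yoon+Petrov, Shift 3→Petrov, Shift 4→Yoon, Shift 5→Petrov, Shift 6→Quispe+Petrov, Shift 7→Quispe, Shift 8→Quispe+Yoon.
Loads: Quispe 4, Yoon 4, Petrov 4 — all ≤ 4.

4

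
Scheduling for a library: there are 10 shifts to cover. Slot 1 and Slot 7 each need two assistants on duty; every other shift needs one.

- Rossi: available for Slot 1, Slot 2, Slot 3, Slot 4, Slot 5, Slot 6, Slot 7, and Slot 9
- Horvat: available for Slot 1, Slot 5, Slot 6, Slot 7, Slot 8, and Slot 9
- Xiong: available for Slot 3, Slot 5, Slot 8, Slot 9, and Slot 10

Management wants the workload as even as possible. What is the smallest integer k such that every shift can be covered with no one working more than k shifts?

4

With 3 assistants and 12 worker-slots to fill, someone must work at least ⌈12/3⌉ = 4 shifts, so k ≥ 4.
k = 4 works: Slot 1→Rossi+Horvat, Slot 2→Rossi, Slot 3→Xiong, Slot 4→Rossi, Slot 5→Xiong, Slot 6→Horvat, Slot 7→Rossi+Horvat, Slot 8→Horvat, Slot 9→Xiong, Slot 10→Xiong.
Loads: Rossi 4, Horvat 4, Xiong 4 — all ≤ 4.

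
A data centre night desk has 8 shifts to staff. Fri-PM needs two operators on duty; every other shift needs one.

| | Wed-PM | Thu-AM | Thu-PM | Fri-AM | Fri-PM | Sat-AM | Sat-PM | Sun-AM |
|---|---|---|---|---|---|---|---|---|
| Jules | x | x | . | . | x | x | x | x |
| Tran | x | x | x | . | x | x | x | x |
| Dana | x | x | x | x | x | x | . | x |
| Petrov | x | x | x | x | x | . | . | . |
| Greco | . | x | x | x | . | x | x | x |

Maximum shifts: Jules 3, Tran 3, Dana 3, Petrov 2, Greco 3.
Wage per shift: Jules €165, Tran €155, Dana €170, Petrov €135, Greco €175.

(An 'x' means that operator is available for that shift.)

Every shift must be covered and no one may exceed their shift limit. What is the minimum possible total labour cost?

€1400

Picking the cheapest available operator for each shift independently would cost €1295, but that ignores the shift limits.
An optimal schedule: Wed-PM→Petrov, Thu-AM→Jules, Thu-PM→Tran, Fri-AM→Petrov, Fri-PM→Jules+Dana, Sat-AM→Tran, Sat-PM→Tran, Sun-AM→Jules.
Total: 135 + 165 + 155 + 135 + 165 + 170 + 155 + 155 + 165 = €1400.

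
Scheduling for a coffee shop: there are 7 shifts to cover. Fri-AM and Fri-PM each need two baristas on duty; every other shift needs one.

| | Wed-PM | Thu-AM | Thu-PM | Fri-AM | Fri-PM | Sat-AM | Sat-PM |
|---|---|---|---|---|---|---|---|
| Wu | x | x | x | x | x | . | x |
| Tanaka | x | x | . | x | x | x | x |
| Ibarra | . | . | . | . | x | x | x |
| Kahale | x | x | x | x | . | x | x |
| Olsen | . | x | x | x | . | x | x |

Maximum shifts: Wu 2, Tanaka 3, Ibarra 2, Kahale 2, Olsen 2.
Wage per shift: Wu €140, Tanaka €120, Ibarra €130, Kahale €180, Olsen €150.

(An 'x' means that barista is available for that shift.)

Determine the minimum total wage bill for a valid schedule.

Picking the cheapest available barista for each shift independently would cost €1130, but that ignores the shift limits.
An optimal schedule: Wed-PM→Tanaka, Thu-AM→Tanaka, Thu-PM→Wu, Fri-AM→Wu+Olsen, Fri-PM→Tanaka+Ibarra, Sat-AM→Ibarra, Sat-PM→Olsen.
Total: 120 + 120 + 140 + 140 + 150 + 120 + 130 + 130 + 150 = €1200.

€1200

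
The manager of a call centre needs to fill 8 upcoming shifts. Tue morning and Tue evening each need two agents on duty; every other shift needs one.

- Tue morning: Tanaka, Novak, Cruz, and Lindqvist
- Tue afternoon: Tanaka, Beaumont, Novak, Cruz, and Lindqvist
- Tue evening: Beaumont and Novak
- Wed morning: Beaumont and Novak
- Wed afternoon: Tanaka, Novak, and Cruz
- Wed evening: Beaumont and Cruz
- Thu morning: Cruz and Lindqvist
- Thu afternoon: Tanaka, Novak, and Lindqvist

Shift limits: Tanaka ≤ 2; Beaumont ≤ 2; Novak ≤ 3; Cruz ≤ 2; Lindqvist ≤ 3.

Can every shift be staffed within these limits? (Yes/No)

Tue evening can only be covered by Beaumont and Novak, so that assignment is forced.
One valid schedule: Tue morning→Novak+Lindqvist, Tue afternoon→Novak, Tue evening→Beaumont+Novak, Wed morning→Beaumont, Wed afternoon→Tanaka, Wed evening→Cruz, Thu morning→Cruz, Thu afternoon→Tanaka.
Loads: Tanaka 2/2, Beaumont 2/2, Novak 3/3, Cruz 2/2, Lindqvist 1/3 — all within limits.

Yes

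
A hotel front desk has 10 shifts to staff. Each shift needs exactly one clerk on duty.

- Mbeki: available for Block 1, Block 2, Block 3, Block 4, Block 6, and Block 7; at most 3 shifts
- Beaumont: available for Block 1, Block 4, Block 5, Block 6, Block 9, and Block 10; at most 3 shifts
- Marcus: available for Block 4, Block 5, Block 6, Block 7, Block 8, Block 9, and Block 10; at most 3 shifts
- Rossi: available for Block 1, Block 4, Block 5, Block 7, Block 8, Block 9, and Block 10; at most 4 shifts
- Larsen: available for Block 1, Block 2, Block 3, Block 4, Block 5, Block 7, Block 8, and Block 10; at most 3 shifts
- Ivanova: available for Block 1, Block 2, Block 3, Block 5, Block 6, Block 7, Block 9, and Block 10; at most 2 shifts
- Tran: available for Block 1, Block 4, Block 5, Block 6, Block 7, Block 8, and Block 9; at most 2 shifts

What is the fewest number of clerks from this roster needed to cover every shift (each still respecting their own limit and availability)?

3

10 slots to fill and no one can take more than 4, so at least ⌈10/4⌉ = 3 clerks are needed.
Mbeki, Beaumont, and Rossi alone can cover everything: Block 1→Rossi, Block 2→Mbeki, Block 3→Mbeki, Block 4→Rossi, Block 5→Beaumont, Block 6→Mbeki, Block 7→Rossi, Block 8→Rossi, Block 9→Beaumont, Block 10→Beaumont.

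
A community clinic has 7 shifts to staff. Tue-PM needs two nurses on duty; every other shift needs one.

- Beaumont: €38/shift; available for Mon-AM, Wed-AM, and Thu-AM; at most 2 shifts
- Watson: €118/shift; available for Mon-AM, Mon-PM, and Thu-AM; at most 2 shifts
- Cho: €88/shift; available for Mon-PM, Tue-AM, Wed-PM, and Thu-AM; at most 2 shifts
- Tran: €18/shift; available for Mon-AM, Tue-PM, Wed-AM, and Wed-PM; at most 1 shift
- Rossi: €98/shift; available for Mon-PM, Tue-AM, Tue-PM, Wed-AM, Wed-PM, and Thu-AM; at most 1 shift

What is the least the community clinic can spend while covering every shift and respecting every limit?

€604

Tue-PM can only be covered by Tran and Rossi, so that assignment is forced.
Picking the cheapest available nurse for each shift independently would cost €384, but that ignores the shift limits.
An optimal schedule: Mon-AM→Beaumont, Mon-PM→Watson, Tue-AM→Cho, Tue-PM→Tran+Rossi, Wed-AM→Beaumont, Wed-PM→Cho, Thu-AM→Watson.
Total: 38 + 118 + 88 + 18 + 98 + 38 + 88 + 118 = €604.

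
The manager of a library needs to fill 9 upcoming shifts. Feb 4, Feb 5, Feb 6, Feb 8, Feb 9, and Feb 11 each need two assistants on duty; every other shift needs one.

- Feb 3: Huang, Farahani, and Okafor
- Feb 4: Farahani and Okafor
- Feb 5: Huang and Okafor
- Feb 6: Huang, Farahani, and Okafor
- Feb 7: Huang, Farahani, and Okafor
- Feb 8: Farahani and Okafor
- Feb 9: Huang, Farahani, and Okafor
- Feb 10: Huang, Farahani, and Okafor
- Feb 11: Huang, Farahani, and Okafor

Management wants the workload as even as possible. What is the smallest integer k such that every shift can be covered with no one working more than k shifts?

5

With 3 assistants and 15 worker-slots to fill, someone must work at least ⌈15/3⌉ = 5 shifts, so k ≥ 5.
k = 5 works: Feb 3→Huang, Feb 4→Farahani+Okafor, Feb 5→Huang+Okafor, Feb 6→Huang+Farahani, Feb 7→Huang, Feb 8→Farahani+Okafor, Feb 9→Huang+Farahani, Feb 10→Okafor, Feb 11→Farahani+Okafor.
Loads: Huang 5, Farahani 5, Okafor 5 — all ≤ 5.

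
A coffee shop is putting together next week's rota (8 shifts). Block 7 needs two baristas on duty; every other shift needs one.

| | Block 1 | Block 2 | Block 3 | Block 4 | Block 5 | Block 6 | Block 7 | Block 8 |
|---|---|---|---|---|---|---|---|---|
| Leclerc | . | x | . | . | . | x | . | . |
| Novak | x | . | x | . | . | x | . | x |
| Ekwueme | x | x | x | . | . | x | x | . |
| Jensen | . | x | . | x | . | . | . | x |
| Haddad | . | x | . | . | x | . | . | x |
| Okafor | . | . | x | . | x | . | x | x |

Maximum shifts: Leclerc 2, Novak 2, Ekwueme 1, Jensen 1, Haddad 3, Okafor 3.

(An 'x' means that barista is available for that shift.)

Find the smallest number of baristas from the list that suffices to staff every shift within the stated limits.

9 slots to fill and no one can take more than 3, so at least ⌈9/3⌉ = 3 baristas are needed.
Shifts {Block 1, Block 2, Block 4, Block 7} need 5 slots, but among the baristas available for them (Leclerc, Novak, Ekwueme, Jensen, Haddad, and Okafor) any 4 together supply at most 4. So 4 baristas are not enough.
Leclerc, Novak, Ekwueme, Jensen, and Okafor alone can cover everything: Block 1→Novak, Block 2→Leclerc, Block 3→Novak, Block 4→Jensen, Block 5→Okafor, Block 6→Leclerc, Block 7→Ekwueme+Okafor, Block 8→Okafor.

5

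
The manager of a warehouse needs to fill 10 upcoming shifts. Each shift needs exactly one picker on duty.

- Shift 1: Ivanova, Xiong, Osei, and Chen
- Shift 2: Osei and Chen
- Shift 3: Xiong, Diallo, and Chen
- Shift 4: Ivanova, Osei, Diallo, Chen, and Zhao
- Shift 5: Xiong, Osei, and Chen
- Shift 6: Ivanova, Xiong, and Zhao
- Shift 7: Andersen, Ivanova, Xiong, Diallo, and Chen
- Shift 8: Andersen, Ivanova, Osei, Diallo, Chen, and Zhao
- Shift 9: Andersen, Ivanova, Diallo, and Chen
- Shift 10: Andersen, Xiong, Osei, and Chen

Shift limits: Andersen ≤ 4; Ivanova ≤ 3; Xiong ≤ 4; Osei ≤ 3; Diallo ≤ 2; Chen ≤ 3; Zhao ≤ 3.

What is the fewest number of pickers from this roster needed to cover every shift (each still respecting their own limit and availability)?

10 slots to fill and no one can take more than 4, so at least ⌈10/4⌉ = 3 pickers are needed.
Andersen, Ivanova, and Chen alone can cover everything: Shift 1→Ivanova, Shift 2→Chen, Shift 3→Chen, Shift 4→Ivanova, Shift 5→Chen, Shift 6→Ivanova, Shift 7→Andersen, Shift 8→Andersen, Shift 9→Andersen, Shift 10→Andersen.

3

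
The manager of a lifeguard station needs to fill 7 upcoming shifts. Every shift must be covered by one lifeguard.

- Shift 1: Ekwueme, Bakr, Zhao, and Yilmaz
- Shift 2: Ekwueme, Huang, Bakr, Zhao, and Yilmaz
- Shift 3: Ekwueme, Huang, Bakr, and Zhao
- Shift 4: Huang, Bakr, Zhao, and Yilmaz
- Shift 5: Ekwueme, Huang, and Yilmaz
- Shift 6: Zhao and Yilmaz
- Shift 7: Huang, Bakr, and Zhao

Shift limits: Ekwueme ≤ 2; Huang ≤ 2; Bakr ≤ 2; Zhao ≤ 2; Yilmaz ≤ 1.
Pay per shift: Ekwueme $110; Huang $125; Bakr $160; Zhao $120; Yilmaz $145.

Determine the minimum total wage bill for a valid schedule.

Picking the cheapest available lifeguard for each shift independently would cost $800, but that ignores the shift limits.
An optimal schedule: Shift 1→Ekwueme, Shift 2→Yilmaz, Shift 3→Huang, Shift 4→Huang, Shift 5→Ekwueme, Shift 6→Zhao, Shift 7→Zhao.
Total: 110 + 145 + 125 + 125 + 110 + 120 + 120 = $855.

$855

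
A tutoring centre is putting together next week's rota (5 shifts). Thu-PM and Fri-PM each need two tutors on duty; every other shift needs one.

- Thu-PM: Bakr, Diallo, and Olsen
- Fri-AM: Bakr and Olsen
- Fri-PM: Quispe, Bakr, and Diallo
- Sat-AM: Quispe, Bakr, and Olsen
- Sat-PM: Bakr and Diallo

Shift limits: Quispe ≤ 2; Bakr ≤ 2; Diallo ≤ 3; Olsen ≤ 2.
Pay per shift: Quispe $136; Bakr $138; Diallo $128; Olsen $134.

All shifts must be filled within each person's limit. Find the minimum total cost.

$924

Picking the cheapest available tutor for each shift independently would cost $922, but that ignores the shift limits.
An optimal schedule: Thu-PM→Diallo+Olsen, Fri-AM→Olsen, Fri-PM→Diallo+Quispe, Sat-AM→Quispe, Sat-PM→Diallo.
Total: 128 + 134 + 134 + 128 + 136 + 136 + 128 = $924.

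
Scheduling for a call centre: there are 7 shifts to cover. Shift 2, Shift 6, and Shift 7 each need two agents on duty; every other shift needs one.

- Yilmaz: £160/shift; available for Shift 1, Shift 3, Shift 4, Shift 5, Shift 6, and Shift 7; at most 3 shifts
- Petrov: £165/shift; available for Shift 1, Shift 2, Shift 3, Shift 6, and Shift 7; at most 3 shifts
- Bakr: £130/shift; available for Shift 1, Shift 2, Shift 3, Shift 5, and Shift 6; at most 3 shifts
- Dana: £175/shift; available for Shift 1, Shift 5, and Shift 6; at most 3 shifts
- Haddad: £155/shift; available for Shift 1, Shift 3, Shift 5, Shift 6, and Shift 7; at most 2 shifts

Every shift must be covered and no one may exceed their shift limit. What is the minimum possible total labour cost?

Shift 2 can only be covered by Petrov and Bakr, so that assignment is forced.
Shift 4 can only be covered by Yilmaz, so that assignment is forced.
Picking the cheapest available agent for each shift independently would cost £1445, but that ignores the shift limits.
An optimal schedule: Shift 1→Haddad, Shift 2→Bakr+Petrov, Shift 3→Bakr, Shift 4→Yilmaz, Shift 5→Bakr, Shift 6→Yilmaz+Petrov, Shift 7→Haddad+Yilmaz.
Total: 155 + 130 + 165 + 130 + 160 + 130 + 160 + 165 + 155 + 160 = £1510.

£1510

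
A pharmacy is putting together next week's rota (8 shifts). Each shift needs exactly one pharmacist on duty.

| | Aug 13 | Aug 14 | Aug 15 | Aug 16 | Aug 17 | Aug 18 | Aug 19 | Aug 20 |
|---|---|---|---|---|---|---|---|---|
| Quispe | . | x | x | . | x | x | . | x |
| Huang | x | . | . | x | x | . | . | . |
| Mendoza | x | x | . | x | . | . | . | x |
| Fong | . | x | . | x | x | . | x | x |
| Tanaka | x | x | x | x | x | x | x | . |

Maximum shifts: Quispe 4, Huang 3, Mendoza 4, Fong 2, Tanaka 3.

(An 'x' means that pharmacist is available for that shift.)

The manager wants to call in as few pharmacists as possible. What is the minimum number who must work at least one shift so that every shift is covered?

8 slots to fill and no one can take more than 4, so at least ⌈8/4⌉ = 2 pharmacists are needed.
No set of 2 pharmacists can cover every shift (each such set leaves at least one shift with no one available or exceeds a cap).
Quispe, Huang, and Fong alone can cover everything: Aug 13→Huang, Aug 14→Quispe, Aug 15→Quispe, Aug 16→Huang, Aug 17→Huang, Aug 18→Quispe, Aug 19→Fong, Aug 20→Quispe.

3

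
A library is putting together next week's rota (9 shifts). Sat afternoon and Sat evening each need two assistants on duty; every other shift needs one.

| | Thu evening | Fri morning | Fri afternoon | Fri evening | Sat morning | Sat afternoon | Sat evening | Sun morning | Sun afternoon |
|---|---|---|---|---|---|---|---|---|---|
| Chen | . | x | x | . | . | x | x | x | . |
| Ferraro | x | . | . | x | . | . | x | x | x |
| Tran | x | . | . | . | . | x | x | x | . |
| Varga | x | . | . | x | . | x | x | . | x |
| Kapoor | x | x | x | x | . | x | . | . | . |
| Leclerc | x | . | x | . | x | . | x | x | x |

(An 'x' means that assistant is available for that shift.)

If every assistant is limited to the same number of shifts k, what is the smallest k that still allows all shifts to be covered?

2

With 6 assistants and 11 worker-slots to fill, someone must work at least ⌈11/6⌉ = 2 shifts, so k ≥ 2.
k = 2 works: Thu evening→Tran, Fri morning→Chen, Fri afternoon→Chen, Fri evening→Ferraro, Sat morning→Leclerc, Sat afternoon→Varga+Kapoor, Sat evening→Varga+Leclerc, Sun morning→Tran, Sun afternoon→Ferraro.
Loads: Chen 2, Ferraro 2, Tran 2, Varga 2, Kapoor 1, Leclerc 2 — all ≤ 2.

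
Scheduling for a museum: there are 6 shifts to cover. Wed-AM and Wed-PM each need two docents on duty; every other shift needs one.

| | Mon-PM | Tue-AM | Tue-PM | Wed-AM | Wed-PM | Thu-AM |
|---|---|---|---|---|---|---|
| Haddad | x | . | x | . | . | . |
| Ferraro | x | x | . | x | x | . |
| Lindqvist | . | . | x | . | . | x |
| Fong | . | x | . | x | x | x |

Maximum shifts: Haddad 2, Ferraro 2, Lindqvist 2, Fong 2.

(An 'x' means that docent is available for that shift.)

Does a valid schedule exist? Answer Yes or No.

Total capacity is 8 and 8 slots are needed, so capacity alone doesn't rule it out.
Shifts {Tue-AM, Wed-AM, Wed-PM} need 5 worker-slots in total, but the docents available for any of those shifts (Ferraro and Fong) can supply at most 4 among them. So no valid schedule exists.

No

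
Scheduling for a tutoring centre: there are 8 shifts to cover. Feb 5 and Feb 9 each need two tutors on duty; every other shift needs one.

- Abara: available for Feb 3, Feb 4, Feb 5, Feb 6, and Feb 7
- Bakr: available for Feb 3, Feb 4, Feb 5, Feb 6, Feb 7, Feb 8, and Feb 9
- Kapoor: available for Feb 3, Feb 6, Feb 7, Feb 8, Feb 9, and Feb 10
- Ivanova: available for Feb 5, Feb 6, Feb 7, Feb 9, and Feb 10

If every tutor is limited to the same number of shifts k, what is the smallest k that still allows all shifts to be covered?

With 4 tutors and 10 worker-slots to fill, someone must work at least ⌈10/4⌉ = 3 shifts, so k ≥ 3.
k = 3 works: Feb 3→Abara, Feb 4→Abara, Feb 5→Abara+Bakr, Feb 6→Kapoor, Feb 7→Ivanova, Feb 8→Bakr, Feb 9→Bakr+Kapoor, Feb 10→Kapoor.
Loads: Abara 3, Bakr 3, Kapoor 3, Ivanova 1 — all ≤ 3.

3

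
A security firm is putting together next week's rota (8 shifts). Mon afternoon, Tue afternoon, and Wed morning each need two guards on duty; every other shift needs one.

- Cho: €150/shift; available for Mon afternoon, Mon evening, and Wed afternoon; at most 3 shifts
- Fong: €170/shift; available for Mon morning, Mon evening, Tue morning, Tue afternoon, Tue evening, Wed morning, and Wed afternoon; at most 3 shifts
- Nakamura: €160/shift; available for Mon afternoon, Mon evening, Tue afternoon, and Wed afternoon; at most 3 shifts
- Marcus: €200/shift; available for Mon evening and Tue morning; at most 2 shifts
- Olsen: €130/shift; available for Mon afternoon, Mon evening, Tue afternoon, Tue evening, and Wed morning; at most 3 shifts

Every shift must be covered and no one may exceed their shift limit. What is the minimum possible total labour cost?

€1670

Mon morning can only be covered by Fong, so that assignment is forced.
Wed morning can only be covered by Fong and Olsen, so that assignment is forced.
Picking the cheapest available guard for each shift independently would cost €1620, but that ignores the shift limits.
An optimal schedule: Mon morning→Fong, Mon afternoon→Cho+Nakamura, Mon evening→Cho, Tue morning→Fong, Tue afternoon→Nakamura+Olsen, Tue evening→Olsen, Wed morning→Fong+Olsen, Wed afternoon→Cho.
Total: 170 + 150 + 160 + 150 + 170 + 160 + 130 + 130 + 170 + 130 + 150 = €1670.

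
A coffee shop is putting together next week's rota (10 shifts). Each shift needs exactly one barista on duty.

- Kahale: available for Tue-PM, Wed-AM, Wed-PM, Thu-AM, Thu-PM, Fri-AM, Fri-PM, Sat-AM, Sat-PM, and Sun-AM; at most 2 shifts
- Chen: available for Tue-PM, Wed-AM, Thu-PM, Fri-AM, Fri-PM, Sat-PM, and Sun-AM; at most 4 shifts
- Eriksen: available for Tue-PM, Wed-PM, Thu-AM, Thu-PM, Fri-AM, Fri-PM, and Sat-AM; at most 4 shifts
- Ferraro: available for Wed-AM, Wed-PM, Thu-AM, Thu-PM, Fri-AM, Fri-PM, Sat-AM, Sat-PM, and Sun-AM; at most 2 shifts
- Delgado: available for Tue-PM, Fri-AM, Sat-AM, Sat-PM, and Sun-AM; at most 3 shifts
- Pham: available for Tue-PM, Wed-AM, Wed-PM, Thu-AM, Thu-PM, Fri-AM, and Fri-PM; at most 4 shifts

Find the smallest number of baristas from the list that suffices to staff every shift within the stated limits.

3

10 slots to fill and no one can take more than 4, so at least ⌈10/4⌉ = 3 baristas are needed.
Kahale, Chen, and Eriksen alone can cover everything: Tue-PM→Chen, Wed-AM→Kahale, Wed-PM→Kahale, Thu-AM→Eriksen, Thu-PM→Chen, Fri-AM→Eriksen, Fri-PM→Eriksen, Sat-AM→Eriksen, Sat-PM→Chen, Sun-AM→Chen.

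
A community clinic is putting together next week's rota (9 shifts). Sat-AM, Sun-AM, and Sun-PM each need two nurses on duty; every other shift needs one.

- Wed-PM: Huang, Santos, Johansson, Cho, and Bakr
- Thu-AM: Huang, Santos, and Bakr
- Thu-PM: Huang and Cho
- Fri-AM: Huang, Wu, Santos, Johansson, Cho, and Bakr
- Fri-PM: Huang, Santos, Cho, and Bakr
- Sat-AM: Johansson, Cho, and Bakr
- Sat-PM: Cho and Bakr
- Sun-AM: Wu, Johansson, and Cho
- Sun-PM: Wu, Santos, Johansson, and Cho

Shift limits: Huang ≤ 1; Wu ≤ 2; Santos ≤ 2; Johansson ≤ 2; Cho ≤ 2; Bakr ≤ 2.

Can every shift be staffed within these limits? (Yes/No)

Total capacity is 1+2+2+2+2+2 = 11 but 12 worker-slots are needed — infeasible.

No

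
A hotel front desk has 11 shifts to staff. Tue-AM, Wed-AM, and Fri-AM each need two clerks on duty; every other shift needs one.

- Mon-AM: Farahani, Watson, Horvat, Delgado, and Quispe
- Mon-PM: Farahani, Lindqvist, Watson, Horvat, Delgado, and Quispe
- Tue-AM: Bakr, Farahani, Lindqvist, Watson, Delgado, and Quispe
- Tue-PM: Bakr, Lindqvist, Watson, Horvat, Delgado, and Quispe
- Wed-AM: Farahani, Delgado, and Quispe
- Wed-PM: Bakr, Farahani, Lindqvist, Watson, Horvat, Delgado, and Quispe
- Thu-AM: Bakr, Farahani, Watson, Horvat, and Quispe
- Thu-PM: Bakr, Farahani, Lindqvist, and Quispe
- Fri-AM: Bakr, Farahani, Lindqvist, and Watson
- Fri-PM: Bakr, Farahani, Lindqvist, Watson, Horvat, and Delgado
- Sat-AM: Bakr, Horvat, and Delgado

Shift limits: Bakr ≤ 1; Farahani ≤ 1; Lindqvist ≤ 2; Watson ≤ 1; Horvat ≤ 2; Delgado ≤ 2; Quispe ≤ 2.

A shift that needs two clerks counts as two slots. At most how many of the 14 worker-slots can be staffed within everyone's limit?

Total capacity across all clerks is 1+1+2+1+2+2+2 = 11, and 14 slots are needed, so at most 11 can be filled.
An assignment achieving 11: Mon-AM→Horvat, Mon-PM→Delgado, Tue-AM→Quispe, Tue-PM→Quispe, Wed-AM→Farahani+Delgado, Thu-AM→Horvat, Thu-PM→Lindqvist, Fri-AM→Lindqvist+Watson, Sat-AM→Bakr.
Loads: Bakr 1/1, Farahani 1/1, Lindqvist 2/2, Watson 1/1, Horvat 2/2, Delgado 2/2, Quispe 2/2.

11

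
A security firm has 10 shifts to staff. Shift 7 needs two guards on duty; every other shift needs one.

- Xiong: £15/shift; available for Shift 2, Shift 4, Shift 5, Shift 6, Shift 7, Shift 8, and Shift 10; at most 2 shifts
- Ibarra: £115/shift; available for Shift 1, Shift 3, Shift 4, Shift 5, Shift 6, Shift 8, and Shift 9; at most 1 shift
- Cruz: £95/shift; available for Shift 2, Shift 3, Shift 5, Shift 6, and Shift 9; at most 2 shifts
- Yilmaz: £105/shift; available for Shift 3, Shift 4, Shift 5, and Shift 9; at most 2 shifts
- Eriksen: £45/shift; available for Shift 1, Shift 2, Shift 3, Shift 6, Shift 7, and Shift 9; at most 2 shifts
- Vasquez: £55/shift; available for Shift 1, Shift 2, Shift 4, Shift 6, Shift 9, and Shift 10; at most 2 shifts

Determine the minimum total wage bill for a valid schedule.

£745

Shift 7 can only be covered by Xiong and Eriksen, so that assignment is forced.
Picking the cheapest available guard for each shift independently would cost £285, but that ignores the shift limits.
An optimal schedule: Shift 1→Ibarra, Shift 2→Cruz, Shift 3→Cruz, Shift 4→Yilmaz, Shift 5→Yilmaz, Shift 6→Eriksen, Shift 7→Xiong+Eriksen, Shift 8→Xiong, Shift 9→Vasquez, Shift 10→Vasquez.
Total: 115 + 95 + 95 + 105 + 105 + 45 + 15 + 45 + 15 + 55 + 55 = £745.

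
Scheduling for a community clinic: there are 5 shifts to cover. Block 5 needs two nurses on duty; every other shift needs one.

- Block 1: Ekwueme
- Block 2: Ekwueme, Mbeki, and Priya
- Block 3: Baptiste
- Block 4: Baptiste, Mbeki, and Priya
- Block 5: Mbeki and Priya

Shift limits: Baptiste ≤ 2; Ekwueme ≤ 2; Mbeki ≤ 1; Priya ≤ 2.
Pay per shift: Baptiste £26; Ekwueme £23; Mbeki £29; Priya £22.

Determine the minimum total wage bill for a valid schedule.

£145

Block 1 can only be covered by Ekwueme, so that assignment is forced.
Block 3 can only be covered by Baptiste, so that assignment is forced.
Block 5 can only be covered by Mbeki and Priya, so that assignment is forced.
Picking the cheapest available nurse for each shift independently would cost £144, but that ignores the shift limits.
An optimal schedule: Block 1→Ekwueme, Block 2→Ekwueme, Block 3→Baptiste, Block 4→Priya, Block 5→Priya+Mbeki.
Total: 23 + 23 + 26 + 22 + 22 + 29 = £145.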